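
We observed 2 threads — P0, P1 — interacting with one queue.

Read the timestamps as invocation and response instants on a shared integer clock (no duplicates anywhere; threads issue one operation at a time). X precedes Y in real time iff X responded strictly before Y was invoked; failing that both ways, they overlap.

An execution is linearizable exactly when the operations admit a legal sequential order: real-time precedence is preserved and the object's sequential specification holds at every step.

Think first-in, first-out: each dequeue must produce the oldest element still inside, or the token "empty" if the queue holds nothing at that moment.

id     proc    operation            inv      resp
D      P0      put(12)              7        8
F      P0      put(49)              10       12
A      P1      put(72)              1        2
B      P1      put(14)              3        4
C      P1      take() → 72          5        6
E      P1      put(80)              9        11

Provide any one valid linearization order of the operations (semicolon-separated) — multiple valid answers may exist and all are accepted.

after step 1 (A put(72)): queue <72>
after step 2 (B put(14)): queue <72,14>
after step 3 (C take() → 72): queue <14>
after step 4 (D put(12)): queue <14,12>
after step 5 (E put(80)): queue <14,12,80>
after step 6 (F put(49)): queue <14,12,80,49>

A; B; C; D; E; F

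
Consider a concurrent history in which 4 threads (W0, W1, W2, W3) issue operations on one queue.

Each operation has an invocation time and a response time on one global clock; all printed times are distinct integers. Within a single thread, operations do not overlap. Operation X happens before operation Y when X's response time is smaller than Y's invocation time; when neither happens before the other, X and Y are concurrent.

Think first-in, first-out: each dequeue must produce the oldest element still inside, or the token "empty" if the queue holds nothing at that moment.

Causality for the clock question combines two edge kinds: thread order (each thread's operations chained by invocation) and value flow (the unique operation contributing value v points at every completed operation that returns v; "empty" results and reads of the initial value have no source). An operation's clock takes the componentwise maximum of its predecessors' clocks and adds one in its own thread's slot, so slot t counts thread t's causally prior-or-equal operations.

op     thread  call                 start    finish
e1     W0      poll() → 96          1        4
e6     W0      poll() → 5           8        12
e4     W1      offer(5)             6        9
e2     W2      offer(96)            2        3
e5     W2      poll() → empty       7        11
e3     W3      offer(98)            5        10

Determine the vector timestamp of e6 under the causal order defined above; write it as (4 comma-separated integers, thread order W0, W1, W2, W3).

(2, 1, 1, 0)

VC(e3, invoked at 5): no causal predecessors; +1 on W3 → (0, 0, 0, 1)
VC(e2, invoked at 2): no causal predecessors; +1 on W2 → (0, 0, 1, 0)
VC(e4, invoked at 6): no causal predecessors; +1 on W1 → (0, 1, 0, 0)
VC(e5, invoked at 7): max of VC(e2)=(0, 0, 1, 0), then +1 on thread W2 → (0, 0, 2, 0)
VC(e1, invoked at 1): max of VC(e2)=(0, 0, 1, 0), then +1 on thread W0 → (1, 0, 1, 0)
VC(e6, invoked at 8): max of VC(e1)=(1, 0, 1, 0), VC(e4)=(0, 1, 0, 0), then +1 on thread W0 → (2, 1, 1, 0)
target: VC(e6) = (2, 1, 1, 0)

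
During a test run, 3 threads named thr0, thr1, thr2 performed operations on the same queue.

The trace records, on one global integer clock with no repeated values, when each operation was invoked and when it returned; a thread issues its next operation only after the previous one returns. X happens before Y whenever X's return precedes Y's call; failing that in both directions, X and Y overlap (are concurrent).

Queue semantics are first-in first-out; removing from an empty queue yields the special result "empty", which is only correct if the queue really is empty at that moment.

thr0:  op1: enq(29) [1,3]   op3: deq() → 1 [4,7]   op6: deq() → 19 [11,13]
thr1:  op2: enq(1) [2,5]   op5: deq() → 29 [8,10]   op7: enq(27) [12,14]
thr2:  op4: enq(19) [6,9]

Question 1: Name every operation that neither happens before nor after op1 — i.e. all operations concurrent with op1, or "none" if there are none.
op1 spans [1,3]; an op avoiding the whole window 1..3 is ordered, any other is concurrent
op2 [2,5]: concurrent
op3 [4,7]: after
op4 [6,9]: after
op5 [8,10]: after
op6 [11,13]: after
op7 [12,14]: after

op2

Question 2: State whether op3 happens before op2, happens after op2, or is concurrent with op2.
op3 spans [4,7], op2 spans [2,5]
the intervals overlap in both directions

concurrent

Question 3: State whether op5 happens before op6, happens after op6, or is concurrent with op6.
op5 spans [8,10], op6 spans [11,13]
resp(op5)=10 < inv(op6)=11

before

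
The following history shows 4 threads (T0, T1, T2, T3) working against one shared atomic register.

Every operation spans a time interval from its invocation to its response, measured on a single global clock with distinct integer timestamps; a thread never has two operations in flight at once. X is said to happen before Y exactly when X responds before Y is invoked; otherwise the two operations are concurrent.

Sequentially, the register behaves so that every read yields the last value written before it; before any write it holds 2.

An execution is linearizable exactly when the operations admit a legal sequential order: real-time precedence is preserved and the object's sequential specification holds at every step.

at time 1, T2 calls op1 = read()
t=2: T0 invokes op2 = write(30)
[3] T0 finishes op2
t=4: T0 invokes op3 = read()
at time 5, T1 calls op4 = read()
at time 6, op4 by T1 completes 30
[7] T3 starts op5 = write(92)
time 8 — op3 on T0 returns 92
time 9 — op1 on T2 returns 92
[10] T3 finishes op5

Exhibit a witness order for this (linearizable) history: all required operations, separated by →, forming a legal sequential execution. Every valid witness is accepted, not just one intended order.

after step 1 (op2 write(30)): value 30
after step 2 (op4 read() → 30): value 30
after step 3 (op5 write(92)): value 92
after step 4 (op1 read() → 92): value 92
after step 5 (op3 read() → 92): value 92

op2 → op4 → op5 → op1 → op3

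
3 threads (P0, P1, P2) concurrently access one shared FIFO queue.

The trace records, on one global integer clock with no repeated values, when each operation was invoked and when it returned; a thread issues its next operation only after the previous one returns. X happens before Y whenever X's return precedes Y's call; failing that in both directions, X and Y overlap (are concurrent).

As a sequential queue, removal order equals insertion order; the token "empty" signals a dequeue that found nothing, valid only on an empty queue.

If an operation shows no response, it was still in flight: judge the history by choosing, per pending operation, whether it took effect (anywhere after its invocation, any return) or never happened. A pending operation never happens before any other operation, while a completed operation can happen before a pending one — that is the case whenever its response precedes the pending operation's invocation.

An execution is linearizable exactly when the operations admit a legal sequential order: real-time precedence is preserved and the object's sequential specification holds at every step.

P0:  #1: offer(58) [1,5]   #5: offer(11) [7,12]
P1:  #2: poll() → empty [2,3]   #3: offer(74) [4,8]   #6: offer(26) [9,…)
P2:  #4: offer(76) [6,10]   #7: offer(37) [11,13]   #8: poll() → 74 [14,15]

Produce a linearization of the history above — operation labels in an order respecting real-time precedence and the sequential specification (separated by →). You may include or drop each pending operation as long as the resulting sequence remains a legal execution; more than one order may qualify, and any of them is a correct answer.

after step 1 (#2 poll() → empty): queue <>
after step 2 (#3 offer(74)): queue <74>
after step 3 (#1 offer(58)): queue <74,58>
after step 4 (#4 offer(76)): queue <74,58,76>
after step 5 (#5 offer(11)): queue <74,58,76,11>
after step 6 (#6 offer(26) (pending, included)): queue <74,58,76,11,26>
after step 7 (#7 offer(37)): queue <74,58,76,11,26,37>
after step 8 (#8 poll() → 74): queue <58,76,11,26,37>

#2 → #3 → #1 → #4 → #5 → #6 → #7 → #8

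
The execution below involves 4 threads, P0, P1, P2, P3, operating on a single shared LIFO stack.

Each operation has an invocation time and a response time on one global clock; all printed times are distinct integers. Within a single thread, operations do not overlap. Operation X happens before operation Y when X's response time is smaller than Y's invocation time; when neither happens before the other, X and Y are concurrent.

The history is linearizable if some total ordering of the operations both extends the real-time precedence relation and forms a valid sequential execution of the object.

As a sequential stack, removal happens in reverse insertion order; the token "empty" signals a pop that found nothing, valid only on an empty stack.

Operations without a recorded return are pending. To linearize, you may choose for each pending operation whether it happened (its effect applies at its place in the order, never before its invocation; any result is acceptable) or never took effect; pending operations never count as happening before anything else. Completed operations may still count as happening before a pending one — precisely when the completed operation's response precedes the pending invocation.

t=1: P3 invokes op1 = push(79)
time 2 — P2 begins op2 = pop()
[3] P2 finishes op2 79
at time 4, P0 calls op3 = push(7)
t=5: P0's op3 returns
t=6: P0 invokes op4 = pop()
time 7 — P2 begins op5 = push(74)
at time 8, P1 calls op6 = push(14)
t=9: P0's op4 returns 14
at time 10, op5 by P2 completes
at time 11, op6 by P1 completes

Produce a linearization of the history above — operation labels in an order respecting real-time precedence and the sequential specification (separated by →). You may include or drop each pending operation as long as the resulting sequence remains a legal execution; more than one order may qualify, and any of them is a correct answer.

after step 1 (op1 push(79) (pending, included)): stack <79>
after step 2 (op2 pop() → 79): stack <>
after step 3 (op3 push(7)): stack <7>
after step 4 (op5 push(74)): stack <7,74>
after step 5 (op6 push(14)): stack <7,74,14>
after step 6 (op4 pop() → 14): stack <7,74>

op1 → op2 → op3 → op5 → op6 → op4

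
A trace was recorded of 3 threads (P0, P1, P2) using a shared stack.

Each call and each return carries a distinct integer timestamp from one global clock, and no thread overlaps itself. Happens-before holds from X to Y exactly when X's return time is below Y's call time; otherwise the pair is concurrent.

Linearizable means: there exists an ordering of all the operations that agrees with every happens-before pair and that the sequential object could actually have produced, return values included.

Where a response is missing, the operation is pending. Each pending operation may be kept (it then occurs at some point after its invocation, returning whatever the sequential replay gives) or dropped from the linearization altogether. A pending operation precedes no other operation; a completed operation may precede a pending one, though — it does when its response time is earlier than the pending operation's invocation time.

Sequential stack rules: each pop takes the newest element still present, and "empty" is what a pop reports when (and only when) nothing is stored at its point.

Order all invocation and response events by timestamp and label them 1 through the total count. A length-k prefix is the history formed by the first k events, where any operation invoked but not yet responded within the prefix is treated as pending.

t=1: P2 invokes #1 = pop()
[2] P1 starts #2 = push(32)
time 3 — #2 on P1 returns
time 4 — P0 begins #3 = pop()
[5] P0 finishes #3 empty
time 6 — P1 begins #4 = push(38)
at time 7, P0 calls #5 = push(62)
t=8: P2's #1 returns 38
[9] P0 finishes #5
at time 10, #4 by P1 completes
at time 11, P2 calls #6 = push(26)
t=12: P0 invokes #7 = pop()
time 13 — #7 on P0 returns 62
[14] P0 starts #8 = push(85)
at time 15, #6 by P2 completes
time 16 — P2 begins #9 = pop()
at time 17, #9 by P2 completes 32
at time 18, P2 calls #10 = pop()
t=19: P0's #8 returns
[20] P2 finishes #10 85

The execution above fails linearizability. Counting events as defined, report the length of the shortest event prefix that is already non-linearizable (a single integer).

8

events 1..7 are still linearizable — one witness is #2, #1, #3:
1. #2 push(32), leaving stack <32>
2. #1 pop() (pending, included), leaving stack <>
3. #3 pop() → empty, leaving stack <>
include event 8 — #1 responding at 8 — and every candidate order breaks
no completion choice of the 2 pending operations (#4, #5) rescues it — every subset was tried
sample order #1, #2, #3 (pending dropped) stalls at step 1 — #1 pop() → 38 has no legal effect
sample order #2, #1, #3 (pending dropped) stalls at step 2 — #1 pop() → 38 has no legal effect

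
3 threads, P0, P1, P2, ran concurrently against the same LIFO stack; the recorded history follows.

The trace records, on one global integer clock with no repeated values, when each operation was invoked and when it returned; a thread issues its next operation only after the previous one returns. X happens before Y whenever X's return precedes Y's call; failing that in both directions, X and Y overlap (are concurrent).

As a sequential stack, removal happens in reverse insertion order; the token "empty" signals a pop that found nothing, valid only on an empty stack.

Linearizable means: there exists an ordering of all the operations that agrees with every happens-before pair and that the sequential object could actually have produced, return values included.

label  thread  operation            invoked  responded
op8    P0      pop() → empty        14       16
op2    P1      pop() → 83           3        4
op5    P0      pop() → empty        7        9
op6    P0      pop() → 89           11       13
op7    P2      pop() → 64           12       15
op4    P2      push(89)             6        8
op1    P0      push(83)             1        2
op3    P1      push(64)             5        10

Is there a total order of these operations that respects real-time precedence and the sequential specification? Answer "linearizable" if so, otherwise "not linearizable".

linearizable

a witness: op1, op2, op5, op3, op4, op6, op7, op8
step 1: op1 push(83) — stack <83>
step 2: op2 pop() → 83 — stack <>
step 3: op5 pop() → empty — stack <>
step 4: op3 push(64) — stack <64>
step 5: op4 push(89) — stack <64,89>
step 6: op6 pop() → 89 — stack <64>
step 7: op7 pop() → 64 — stack <>
step 8: op8 pop() → empty — stack <>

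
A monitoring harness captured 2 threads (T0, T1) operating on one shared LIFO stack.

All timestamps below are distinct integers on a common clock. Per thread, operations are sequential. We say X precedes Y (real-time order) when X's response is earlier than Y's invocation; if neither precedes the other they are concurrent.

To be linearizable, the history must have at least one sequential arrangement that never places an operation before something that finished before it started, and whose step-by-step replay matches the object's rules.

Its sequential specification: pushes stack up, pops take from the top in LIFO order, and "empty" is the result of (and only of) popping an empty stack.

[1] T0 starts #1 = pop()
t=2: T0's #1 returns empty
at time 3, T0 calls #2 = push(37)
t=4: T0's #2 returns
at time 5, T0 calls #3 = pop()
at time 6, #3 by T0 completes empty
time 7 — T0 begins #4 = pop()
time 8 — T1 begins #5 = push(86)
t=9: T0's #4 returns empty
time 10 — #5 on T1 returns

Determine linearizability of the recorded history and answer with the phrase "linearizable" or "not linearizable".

not linearizable

through event 5 a valid linearization exists; event 6 (#3 responding at time 6) ends that
exactly one order of the 3 completed ops respects real time; the LIFO stack replay fails
take #1, #2, #3: step 3 already fails, because #3 pop() → empty cannot occur there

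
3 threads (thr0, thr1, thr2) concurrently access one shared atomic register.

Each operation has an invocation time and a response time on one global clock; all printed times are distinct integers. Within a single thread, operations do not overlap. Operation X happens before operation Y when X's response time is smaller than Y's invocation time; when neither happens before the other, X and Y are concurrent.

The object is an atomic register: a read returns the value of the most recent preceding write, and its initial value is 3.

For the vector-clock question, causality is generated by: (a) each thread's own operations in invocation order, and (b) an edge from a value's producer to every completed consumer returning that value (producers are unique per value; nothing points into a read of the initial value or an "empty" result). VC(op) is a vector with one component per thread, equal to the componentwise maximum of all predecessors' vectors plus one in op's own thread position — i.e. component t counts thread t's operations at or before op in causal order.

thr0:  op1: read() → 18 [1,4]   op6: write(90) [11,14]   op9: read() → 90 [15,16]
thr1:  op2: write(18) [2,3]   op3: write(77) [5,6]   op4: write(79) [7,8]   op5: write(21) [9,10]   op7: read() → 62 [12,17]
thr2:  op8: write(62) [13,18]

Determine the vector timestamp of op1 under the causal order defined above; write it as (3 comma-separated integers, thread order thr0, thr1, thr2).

(1, 1, 0)

no predecessors for op8 (invoked 13): thr2 increments from zero → (0, 0, 1)
no predecessors for op2 (invoked 2): thr1 increments from zero → (0, 1, 0)
op3, invoked 5, takes VC(op2)=(0, 1, 0) under max, adds 1 for thr1 → (0, 2, 0)
op1, invoked 1, takes VC(op2)=(0, 1, 0) under max, adds 1 for thr0 → (1, 1, 0)
op4, invoked 7, takes VC(op3)=(0, 2, 0) under max, adds 1 for thr1 → (0, 3, 0)
op6, invoked 11, takes VC(op1)=(1, 1, 0) under max, adds 1 for thr0 → (2, 1, 0)
op5, invoked 9, takes VC(op4)=(0, 3, 0) under max, adds 1 for thr1 → (0, 4, 0)
op9, invoked 15, takes VC(op6)=(2, 1, 0) under max, adds 1 for thr0 → (3, 1, 0)
op7, invoked 12, takes VC(op5)=(0, 4, 0), VC(op8)=(0, 0, 1) under max, adds 1 for thr1 → (0, 5, 1)
target: VC(op1) = (1, 1, 0)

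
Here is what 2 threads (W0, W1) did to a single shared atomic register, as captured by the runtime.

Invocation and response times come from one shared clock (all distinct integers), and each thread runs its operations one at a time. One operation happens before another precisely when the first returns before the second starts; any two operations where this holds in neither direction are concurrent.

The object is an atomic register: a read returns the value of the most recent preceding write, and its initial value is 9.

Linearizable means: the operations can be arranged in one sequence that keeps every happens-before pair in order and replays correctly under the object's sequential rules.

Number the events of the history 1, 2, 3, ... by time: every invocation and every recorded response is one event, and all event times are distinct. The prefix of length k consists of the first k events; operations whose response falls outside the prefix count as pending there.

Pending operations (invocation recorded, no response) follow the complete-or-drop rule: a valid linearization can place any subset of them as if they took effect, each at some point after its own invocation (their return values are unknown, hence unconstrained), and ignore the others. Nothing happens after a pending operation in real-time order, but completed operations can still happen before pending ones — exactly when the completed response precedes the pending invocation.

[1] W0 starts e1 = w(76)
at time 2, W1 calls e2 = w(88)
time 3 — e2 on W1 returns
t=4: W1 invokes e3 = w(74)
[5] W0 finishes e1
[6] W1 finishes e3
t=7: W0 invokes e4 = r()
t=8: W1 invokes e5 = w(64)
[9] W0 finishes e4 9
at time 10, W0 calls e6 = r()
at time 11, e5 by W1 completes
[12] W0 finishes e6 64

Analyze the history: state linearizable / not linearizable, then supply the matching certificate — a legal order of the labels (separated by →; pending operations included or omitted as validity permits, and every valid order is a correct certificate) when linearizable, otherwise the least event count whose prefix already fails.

not linearizable — minimal violating prefix: 9 events

already the first 9 events (up to e4's response at time 9) admit no linearization; the first 8 still do
real-time-consistent orders of the 4 completed operations: 3 — all fail the atomic register replay
include/drop combinations of the 1 pending operation (e5) were all tried; none helps
one such order, e1, e2, e3, e4 (pending dropped), breaks at step 4 where e4 r() → 9 is illegal
one such order, e2, e1, e3, e4 (pending dropped), breaks at step 4 where e4 r() → 9 is illegal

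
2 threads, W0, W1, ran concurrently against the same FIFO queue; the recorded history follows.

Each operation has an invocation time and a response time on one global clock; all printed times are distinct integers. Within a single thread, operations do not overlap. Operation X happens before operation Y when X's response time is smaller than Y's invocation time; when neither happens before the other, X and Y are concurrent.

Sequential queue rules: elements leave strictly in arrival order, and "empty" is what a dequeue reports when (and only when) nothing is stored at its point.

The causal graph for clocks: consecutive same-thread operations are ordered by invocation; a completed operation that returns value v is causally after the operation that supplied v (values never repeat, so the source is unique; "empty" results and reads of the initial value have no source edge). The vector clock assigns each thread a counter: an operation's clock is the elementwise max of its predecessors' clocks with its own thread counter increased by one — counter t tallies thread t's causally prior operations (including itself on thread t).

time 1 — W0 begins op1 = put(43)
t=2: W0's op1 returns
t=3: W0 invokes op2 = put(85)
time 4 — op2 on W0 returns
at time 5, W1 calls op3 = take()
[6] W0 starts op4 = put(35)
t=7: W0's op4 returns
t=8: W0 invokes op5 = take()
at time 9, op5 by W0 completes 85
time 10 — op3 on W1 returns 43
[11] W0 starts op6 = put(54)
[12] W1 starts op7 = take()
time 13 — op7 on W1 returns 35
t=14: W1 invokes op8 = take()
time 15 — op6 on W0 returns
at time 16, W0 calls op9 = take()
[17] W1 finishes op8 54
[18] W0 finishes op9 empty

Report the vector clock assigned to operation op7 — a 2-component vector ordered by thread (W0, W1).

(3, 2)

root op op1, invoked 1: fresh clock plus W0's own tick → (1, 0)
op3 (invocation 5): componentwise max over VC(op1)=(1, 0), +1 at W1, giving (1, 1)
op2 (invocation 3): componentwise max over VC(op1)=(1, 0), +1 at W0, giving (2, 0)
op4 (invocation 6): componentwise max over VC(op2)=(2, 0), +1 at W0, giving (3, 0)
op5 (invocation 8): componentwise max over VC(op2)=(2, 0), VC(op4)=(3, 0), +1 at W0, giving (4, 0)
op7 (invocation 12): componentwise max over VC(op3)=(1, 1), VC(op4)=(3, 0), +1 at W1, giving (3, 2)
op6 (invocation 11): componentwise max over VC(op5)=(4, 0), +1 at W0, giving (5, 0)
op9 (invocation 16): componentwise max over VC(op6)=(5, 0), +1 at W0, giving (6, 0)
op8 (invocation 14): componentwise max over VC(op6)=(5, 0), VC(op7)=(3, 2), +1 at W1, giving (5, 3)
target: VC(op7) = (3, 2)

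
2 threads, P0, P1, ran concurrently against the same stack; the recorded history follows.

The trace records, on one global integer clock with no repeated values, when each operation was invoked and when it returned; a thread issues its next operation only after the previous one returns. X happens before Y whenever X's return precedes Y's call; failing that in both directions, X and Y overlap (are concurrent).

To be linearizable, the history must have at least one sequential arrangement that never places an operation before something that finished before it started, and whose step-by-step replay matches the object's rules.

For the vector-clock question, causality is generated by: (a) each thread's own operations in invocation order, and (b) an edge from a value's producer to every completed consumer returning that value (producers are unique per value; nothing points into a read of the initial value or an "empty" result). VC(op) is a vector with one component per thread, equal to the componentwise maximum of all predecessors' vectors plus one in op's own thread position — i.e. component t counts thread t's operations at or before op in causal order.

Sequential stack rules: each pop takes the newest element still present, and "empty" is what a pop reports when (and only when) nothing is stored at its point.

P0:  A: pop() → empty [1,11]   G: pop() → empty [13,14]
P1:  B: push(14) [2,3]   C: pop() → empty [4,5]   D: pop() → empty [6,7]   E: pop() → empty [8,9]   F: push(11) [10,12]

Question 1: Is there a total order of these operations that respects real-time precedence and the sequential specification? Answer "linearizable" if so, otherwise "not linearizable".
prefix check: 1..10 passes, 1..11 fails once A's time-11 response joins
5 completed operations, 5 real-time-consistent orders — every stack replay fails
including or dropping the 1 pending operation (F) in any combination fails
e.g. A, B, C, D, E (pending dropped): illegal at step 3, since C pop() → empty cannot apply there
e.g. B, A, C, D, E (pending dropped): illegal at step 2, since A pop() → empty cannot apply there

not linearizable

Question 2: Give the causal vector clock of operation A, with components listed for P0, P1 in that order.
no predecessors for B (invoked 2): P1 increments from zero → (0, 1)
no predecessors for A (invoked 1): P0 increments from zero → (1, 0)
invoked at 4, C merges VC(B)=(0, 1) and bumps P1's slot → (0, 2)
invoked at 13, G merges VC(A)=(1, 0) and bumps P0's slot → (2, 0)
invoked at 6, D merges VC(C)=(0, 2) and bumps P1's slot → (0, 3)
invoked at 8, E merges VC(D)=(0, 3) and bumps P1's slot → (0, 4)
invoked at 10, F merges VC(E)=(0, 4) and bumps P1's slot → (0, 5)
target: VC(A) = (1, 0)

(1, 0)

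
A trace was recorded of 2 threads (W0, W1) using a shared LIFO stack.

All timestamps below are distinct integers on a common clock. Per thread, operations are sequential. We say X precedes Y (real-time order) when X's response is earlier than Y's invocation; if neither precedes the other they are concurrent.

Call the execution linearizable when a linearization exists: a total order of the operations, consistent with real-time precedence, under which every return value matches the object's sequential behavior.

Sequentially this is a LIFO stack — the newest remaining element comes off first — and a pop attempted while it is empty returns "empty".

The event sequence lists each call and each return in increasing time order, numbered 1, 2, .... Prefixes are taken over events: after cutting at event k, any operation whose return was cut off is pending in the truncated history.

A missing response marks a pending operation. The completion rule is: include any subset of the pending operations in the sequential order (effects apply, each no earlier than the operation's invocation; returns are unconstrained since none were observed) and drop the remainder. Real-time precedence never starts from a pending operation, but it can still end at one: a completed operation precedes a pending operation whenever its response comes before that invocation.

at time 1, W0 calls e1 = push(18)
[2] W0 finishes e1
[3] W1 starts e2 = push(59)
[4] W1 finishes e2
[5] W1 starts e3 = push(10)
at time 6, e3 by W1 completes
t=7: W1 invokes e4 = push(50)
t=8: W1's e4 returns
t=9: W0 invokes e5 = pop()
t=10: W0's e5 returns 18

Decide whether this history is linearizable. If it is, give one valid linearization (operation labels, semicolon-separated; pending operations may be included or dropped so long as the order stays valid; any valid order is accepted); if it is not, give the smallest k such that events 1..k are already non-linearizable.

not linearizable — minimal violating prefix: 10 events

already the first 10 events (up to e5's response at time 10) admit no linearization; the first 9 still do
one real-time candidate order over the 5 completed operations — the LIFO stack replay rejects it
take e1, e2, e3, e4, e5: step 5 already fails, because e5 pop() → 18 cannot occur there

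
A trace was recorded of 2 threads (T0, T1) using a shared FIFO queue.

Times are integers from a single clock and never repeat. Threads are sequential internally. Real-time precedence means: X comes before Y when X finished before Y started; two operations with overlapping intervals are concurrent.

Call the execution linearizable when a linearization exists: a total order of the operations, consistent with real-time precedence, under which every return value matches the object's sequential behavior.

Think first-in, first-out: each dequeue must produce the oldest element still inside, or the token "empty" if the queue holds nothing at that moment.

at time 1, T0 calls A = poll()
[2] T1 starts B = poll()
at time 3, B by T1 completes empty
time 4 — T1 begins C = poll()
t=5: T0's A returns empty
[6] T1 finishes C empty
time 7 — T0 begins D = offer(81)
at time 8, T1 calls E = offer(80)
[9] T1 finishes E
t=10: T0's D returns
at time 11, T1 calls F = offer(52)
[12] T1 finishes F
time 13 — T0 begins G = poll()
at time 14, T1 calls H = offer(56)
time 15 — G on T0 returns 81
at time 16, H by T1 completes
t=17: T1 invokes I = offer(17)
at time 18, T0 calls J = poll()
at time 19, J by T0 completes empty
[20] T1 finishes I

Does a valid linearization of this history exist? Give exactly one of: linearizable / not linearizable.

already the first 19 events (up to J's response at time 19) admit no linearization; the first 18 still do
12 orders of the 9 completed FIFO queue ops respect real time; none is legal
completion choices over the 1 pending operation (I) were checked; none helps
e.g. A, B, C, D, E, F, G, H, J (pending dropped): illegal at step 9, since J poll() → empty cannot apply there
e.g. A, B, C, D, E, F, H, G, J (pending dropped): illegal at step 9, since J poll() → empty cannot apply there

not linearizable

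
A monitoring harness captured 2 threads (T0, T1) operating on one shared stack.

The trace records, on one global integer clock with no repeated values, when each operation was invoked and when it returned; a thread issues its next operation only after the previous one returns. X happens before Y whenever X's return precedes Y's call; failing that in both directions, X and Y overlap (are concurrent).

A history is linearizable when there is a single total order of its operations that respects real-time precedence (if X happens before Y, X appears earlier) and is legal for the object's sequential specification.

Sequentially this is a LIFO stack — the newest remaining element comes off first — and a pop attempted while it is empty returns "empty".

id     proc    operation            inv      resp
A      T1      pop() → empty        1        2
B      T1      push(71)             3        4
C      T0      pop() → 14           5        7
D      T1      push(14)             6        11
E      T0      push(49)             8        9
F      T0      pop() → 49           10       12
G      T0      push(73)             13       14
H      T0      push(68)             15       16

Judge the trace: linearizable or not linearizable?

linearizable

witness order: A, B, D, C, E, F, G, H
step 1: A pop() → empty — stack <>
step 2: B push(71) — stack <71>
step 3: D push(14) — stack <71,14>
step 4: C pop() → 14 — stack <71>
step 5: E push(49) — stack <71,49>
step 6: F pop() → 49 — stack <71>
step 7: G push(73) — stack <71,73>
step 8: H push(68) — stack <71,73,68>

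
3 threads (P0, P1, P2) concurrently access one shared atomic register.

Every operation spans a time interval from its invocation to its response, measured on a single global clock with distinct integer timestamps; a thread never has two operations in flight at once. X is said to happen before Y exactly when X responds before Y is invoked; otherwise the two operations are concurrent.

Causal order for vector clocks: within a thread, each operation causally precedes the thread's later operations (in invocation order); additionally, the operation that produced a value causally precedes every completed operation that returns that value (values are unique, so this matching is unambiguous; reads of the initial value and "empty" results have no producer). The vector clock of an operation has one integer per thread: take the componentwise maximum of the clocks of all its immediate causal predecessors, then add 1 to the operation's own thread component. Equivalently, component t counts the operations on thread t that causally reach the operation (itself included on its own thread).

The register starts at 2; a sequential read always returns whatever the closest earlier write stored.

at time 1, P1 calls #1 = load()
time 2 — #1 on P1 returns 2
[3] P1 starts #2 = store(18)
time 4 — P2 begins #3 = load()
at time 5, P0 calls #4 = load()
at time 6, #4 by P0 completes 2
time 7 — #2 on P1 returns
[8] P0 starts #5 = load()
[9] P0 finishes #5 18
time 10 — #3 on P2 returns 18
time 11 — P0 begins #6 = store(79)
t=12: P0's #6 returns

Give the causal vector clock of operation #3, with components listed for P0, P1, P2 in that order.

root op #1, invoked 1: fresh clock plus P1's own tick → (0, 1, 0)
root op #4, invoked 5: fresh clock plus P0's own tick → (1, 0, 0)
invoked at 3, #2 merges VC(#1)=(0, 1, 0) and bumps P1's slot → (0, 2, 0)
invoked at 4, #3 merges VC(#2)=(0, 2, 0) and bumps P2's slot → (0, 2, 1)
invoked at 8, #5 merges VC(#2)=(0, 2, 0), VC(#4)=(1, 0, 0) and bumps P0's slot → (2, 2, 0)
invoked at 11, #6 merges VC(#5)=(2, 2, 0) and bumps P0's slot → (3, 2, 0)
target: VC(#3) = (0, 2, 1)

(0, 2, 1)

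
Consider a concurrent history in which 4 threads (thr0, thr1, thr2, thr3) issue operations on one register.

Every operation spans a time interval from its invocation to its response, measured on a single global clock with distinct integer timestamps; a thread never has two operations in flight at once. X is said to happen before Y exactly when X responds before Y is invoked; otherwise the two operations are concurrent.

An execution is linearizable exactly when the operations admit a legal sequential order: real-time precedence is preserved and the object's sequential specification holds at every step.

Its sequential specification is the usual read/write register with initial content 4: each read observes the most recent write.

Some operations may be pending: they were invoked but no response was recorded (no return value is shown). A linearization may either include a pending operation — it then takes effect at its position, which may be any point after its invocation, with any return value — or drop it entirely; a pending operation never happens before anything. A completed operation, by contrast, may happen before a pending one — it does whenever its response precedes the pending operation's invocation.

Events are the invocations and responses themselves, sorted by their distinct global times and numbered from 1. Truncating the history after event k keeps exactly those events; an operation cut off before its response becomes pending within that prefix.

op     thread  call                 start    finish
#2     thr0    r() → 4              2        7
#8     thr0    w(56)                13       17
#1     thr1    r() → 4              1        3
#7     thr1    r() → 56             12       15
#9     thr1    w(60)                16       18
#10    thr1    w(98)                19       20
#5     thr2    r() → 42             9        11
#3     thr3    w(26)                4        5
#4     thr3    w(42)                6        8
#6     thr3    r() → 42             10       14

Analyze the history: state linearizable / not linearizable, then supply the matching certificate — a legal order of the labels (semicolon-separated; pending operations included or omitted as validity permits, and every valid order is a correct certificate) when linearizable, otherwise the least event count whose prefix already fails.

linearizable — witness: #1; #2; #3; #4; #5; #6; #8; #7; #9; #10

after step 1 (#1 r() → 4): value 4
after step 2 (#2 r() → 4): value 4
after step 3 (#3 w(26)): value 26
after step 4 (#4 w(42)): value 42
after step 5 (#5 r() → 42): value 42
after step 6 (#6 r() → 42): value 42
after step 7 (#8 w(56)): value 56
after step 8 (#7 r() → 56): value 56
after step 9 (#9 w(60)): value 60
after step 10 (#10 w(98)): value 98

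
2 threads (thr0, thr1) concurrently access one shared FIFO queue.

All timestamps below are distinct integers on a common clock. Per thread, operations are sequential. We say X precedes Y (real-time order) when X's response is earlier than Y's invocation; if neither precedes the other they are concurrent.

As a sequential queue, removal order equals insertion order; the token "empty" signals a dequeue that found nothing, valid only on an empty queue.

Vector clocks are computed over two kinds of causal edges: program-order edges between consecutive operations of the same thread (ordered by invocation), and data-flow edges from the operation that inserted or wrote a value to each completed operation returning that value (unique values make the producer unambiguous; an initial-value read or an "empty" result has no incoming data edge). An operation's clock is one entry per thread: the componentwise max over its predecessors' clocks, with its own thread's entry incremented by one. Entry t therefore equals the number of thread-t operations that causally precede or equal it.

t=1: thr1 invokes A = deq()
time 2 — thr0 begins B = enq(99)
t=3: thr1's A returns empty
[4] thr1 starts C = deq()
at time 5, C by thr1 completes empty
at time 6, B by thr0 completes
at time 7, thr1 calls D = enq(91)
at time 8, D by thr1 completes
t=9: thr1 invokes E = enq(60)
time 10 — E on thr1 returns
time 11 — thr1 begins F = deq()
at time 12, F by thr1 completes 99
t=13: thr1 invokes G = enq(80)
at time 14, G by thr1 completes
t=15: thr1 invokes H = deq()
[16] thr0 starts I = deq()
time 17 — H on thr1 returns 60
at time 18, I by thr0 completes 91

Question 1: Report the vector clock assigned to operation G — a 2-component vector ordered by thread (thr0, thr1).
invoked at 1, A has no predecessors; its own thr1 bump gives (0, 1)
invoked at 2, B has no predecessors; its own thr0 bump gives (1, 0)
from VC(A)=(0, 1), C (invoked 4) maxes components and bumps thr1 → (0, 2)
from VC(C)=(0, 2), D (invoked 7) maxes components and bumps thr1 → (0, 3)
from VC(D)=(0, 3), E (invoked 9) maxes components and bumps thr1 → (0, 4)
from VC(B)=(1, 0), VC(D)=(0, 3), I (invoked 16) maxes components and bumps thr0 → (2, 3)
from VC(B)=(1, 0), VC(E)=(0, 4), F (invoked 11) maxes components and bumps thr1 → (1, 5)
from VC(F)=(1, 5), G (invoked 13) maxes components and bumps thr1 → (1, 6)
from VC(E)=(0, 4), VC(G)=(1, 6), H (invoked 15) maxes components and bumps thr1 → (1, 7)
target: VC(G) = (1, 6)

(1, 6)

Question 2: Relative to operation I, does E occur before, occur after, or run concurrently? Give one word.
E spans [9,10], I spans [16,18]
resp(E)=10 < inv(I)=16

before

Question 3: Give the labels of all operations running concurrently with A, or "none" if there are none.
A spans [1,3]: anything still running between times 1 and 3 counts as concurrent
B [2,6]: concurrent
C [4,5]: after
D [7,8]: after
E [9,10]: after
F [11,12]: after
G [13,14]: after
H [15,17]: after
I [16,18]: after

B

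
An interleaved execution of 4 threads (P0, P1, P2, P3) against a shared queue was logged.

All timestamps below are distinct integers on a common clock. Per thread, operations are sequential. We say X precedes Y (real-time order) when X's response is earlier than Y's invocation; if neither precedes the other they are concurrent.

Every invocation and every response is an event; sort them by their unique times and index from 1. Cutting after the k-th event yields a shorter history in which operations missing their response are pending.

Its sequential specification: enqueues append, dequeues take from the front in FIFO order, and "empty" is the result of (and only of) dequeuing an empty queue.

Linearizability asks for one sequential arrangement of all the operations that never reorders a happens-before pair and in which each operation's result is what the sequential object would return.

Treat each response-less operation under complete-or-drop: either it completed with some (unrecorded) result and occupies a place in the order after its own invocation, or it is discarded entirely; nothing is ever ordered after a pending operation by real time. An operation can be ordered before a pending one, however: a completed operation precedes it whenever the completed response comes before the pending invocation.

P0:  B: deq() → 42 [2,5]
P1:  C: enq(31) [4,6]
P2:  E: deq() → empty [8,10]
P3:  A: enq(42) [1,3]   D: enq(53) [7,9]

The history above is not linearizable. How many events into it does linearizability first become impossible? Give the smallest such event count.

10

events 1..9 are linearizable, e.g. via A, B, C, D:
1. A enq(42), leaving queue <42>
2. B deq() → 42, leaving queue <>
3. C enq(31), leaving queue <31>
4. D enq(53), leaving queue <31,53>
with event 10 included (E responding at time 10), all real-time-consistent orders fail
for example A, B, C, D, E fails at step 5: E deq() → empty is not legal there
for example A, B, C, E, D fails at step 4: E deq() → empty is not legal there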